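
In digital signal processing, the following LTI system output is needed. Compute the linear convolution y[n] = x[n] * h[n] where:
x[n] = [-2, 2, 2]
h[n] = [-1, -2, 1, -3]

y[n] = sum_k x[k]*h[n-k]. Output length = len(x) + len(h) - 1 = 3 + 4 - 1 = 6.
y[0] = -2*-1 = 2
y[1] = 2*-1 + -2*-2 = 2
y[2] = 2*-1 + 2*-2 + -2*1 = -8
y[3] = 2*-2 + 2*1 + -2*-3 = 4
y[4] = 2*1 + 2*-3 = -4
y[5] = 2*-3 = -6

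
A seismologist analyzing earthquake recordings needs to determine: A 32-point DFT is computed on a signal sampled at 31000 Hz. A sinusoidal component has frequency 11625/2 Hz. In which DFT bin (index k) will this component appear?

DFT frequency resolution = f_s/N = 31000/32 = 3875/4 Hz
Bin index k = f_signal / resolution = 11625/2 / 3875/4 = 6
The signal frequency 11625/2 Hz falls in DFT bin k = 6.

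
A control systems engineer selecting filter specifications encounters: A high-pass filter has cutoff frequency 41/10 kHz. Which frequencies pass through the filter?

A high-pass filter passes all frequencies above the cutoff frequency 41/10 kHz and attenuates lower frequencies.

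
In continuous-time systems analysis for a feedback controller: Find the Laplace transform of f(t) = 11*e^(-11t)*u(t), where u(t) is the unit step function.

Standard Laplace transform pair:
e^(-at)*u(t) <-> 1/(s+a)
With a = 11: L{11*e^(-11t)*u(t)} = 11/(s+11), ROC: Re(s) > -11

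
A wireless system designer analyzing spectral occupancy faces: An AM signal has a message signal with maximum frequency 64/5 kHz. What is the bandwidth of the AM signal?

In AM (double-sideband), the bandwidth is twice the message frequency.
BW = 2 * f_m = 2 * 64/5 kHz = 128/5 kHz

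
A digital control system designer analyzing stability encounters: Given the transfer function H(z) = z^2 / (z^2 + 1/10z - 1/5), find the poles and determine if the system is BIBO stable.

Poles are roots of the denominator: z^2 + 1/10z - 1/5 = 0.
Quadratic formula: z = [-(1/10) +/- sqrt((1/10)^2 - 4*(-1/5))] / 2
Discriminant = 1/100 + 4/5 = 81/100; sqrt = 9/10.
z = (-1/10 +/- 9/10) / 2 => z = 2/5 or z = -1/2.
|p1| = 2/5, |p2| = 1/2.
For BIBO stability, all poles must lie inside the unit circle (|p| < 1).
System is STABLE since both |p| < 1.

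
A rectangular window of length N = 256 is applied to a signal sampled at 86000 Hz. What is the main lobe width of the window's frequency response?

For a rectangular window of length N,
the main lobe width in frequency is 2*f_s/N.
= 2*86000/256 = 5375/8 Hz
This determines the minimum frequency separation for resolving two sinusoids.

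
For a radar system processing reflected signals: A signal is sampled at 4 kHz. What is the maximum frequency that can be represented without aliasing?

The maximum frequency that can be represented without aliasing
is the Nyquist frequency: f_max = f_s / 2 = 4 kHz / 2 = 2 kHz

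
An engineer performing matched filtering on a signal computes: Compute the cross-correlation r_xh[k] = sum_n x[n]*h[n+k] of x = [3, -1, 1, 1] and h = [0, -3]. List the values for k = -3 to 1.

Both sequences indexed from 0 and zero outside their support.
Lags with overlap: k = -3 to 1.
  r_xh[-3] = x[3]*h[0] = 0
  r_xh[-2] = x[2]*h[0] + x[3]*h[1] = -3
  r_xh[-1] = x[1]*h[0] + x[2]*h[1] = -3
  r_xh[0] = x[0]*h[0] + x[1]*h[1] = 3
  r_xh[1] = x[0]*h[1] = -9
r_xh = [0, -3, -3, 3, -9] (for k = -3, ..., 1)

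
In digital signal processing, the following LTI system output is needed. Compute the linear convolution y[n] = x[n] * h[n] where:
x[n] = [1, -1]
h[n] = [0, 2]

y[n] = sum_k x[k]*h[n-k]. Output length = len(x) + len(h) - 1 = 2 + 2 - 1 = 3.
y[0] = 1*0 = 0
y[1] = -1*0 + 1*2 = 2
y[2] = -1*2 = -2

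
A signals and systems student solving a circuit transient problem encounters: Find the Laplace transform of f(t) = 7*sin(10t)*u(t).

Standard pair: sin(wt)*u(t) <-> w/(s^2+w^2)
With w = 10: L{7*sin(10t)*u(t)} = 70/(s^2+100)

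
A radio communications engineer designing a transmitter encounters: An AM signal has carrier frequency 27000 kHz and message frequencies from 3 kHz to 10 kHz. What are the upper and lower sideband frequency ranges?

Upper sideband (USB) = fc + [fm_low, fm_high] = 27000 + [3, 10] = [27003, 27010] kHz
Lower sideband (LSB) = fc - [fm_high, fm_low] = 27000 - [10, 3] = [26990, 26997] kHz
Total occupied spectrum: 26990 kHz to 27010 kHz (plus carrier at 27000 kHz)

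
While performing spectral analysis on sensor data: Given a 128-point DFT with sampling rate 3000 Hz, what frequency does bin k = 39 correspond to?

The frequency of DFT bin k is: f_k = k * f_s / N
f_39 = 39 * 3000 / 128 = 14625/16 Hz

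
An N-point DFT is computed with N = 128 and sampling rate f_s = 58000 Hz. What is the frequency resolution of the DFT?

DFT frequency resolution = f_s / N
= 58000 / 128 = 3625/8 Hz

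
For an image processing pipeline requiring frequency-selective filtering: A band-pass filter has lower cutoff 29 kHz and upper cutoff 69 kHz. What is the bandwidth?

Bandwidth = f_high - f_low
= 69 kHz - 29 kHz = 40 kHz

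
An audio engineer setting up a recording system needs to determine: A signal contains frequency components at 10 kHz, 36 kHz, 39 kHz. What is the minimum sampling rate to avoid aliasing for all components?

The highest frequency component is f_max = 39 kHz.
Nyquist rate = 2 * f_max = 2 * 39 kHz = 78 kHz.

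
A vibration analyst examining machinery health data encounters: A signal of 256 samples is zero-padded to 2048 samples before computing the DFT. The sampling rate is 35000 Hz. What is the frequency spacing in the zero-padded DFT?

Original DFT: N = 256, resolution = f_s/N = 35000/256 = 4375/32 Hz
Zero-padded DFT: N = 2048, resolution = f_s/N = 35000/2048 = 4375/256 Hz
Zero-padding interpolates the spectrum (finer frequency grid)
but does NOT improve the true spectral resolution (ability to resolve close frequencies).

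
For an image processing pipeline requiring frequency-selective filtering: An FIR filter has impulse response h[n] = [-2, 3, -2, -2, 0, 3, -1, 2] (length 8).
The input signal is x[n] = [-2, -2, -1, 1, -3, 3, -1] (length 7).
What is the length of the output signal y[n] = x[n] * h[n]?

For linear convolution, the output length is:
len(y) = len(x) + len(h) - 1 = 7 + 8 - 1 = 14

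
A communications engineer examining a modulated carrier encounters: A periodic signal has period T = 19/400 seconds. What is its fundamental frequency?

The fundamental frequency is the reciprocal of the period.
f = 1/T = 1/(19/400) = 400/19 Hz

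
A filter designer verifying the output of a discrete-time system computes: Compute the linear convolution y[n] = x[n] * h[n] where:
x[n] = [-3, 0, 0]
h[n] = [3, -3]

y[n] = sum_k x[k]*h[n-k]. Output length = len(x) + len(h) - 1 = 3 + 2 - 1 = 4.
y[0] = -3*3 = -9
y[1] = 0*3 + -3*-3 = 9
y[2] = 0*3 + 0*-3 = 0
y[3] = 0*-3 = 0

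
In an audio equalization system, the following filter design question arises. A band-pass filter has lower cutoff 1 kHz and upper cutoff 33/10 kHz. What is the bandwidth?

Bandwidth = f_high - f_low
= 33/10 kHz - 1 kHz = 23/10 kHz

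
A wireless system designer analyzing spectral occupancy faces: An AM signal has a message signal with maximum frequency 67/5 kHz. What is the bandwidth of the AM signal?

In AM (double-sideband), the bandwidth is twice the message frequency.
BW = 2 * f_m = 2 * 67/5 kHz = 134/5 kHz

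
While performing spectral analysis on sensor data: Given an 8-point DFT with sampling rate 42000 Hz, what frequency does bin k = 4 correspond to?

The frequency of DFT bin k is: f_k = k * f_s / N
f_4 = 4 * 42000 / 8 = 21000 Hz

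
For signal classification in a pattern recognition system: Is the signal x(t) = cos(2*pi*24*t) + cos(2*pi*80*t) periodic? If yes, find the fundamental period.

f1 = 24 Hz, f2 = 80 Hz
Period T1 = 1/24, T2 = 1/80
Ratio T1/T2 = 80/24, which is rational.
The signal is periodic with fundamental period T = 1/GCD(24,80) = 1/8 s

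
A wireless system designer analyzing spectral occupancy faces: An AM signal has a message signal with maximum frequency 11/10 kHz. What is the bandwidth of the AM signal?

In AM (double-sideband), the bandwidth is twice the message frequency.
BW = 2 * f_m = 2 * 11/10 kHz = 11/5 kHz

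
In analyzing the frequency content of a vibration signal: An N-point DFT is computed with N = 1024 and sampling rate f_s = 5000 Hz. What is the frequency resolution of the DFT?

DFT frequency resolution = f_s / N
= 5000 / 1024 = 625/128 Hz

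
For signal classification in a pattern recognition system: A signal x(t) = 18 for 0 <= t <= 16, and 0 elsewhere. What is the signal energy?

Energy = integral of |x(t)|^2 dt over the signal duration
= 18^2 * 16 = 324 * 16 = 5184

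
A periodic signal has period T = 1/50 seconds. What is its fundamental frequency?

The fundamental frequency is the reciprocal of the period.
f = 1/T = 1/(1/50) = 50 Hz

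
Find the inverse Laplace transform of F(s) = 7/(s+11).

Standard pair: k/(s+a) <-> k*e^(-at)*u(t)
With k=7, a=11: f(t) = 7*e^(-11t)*u(t)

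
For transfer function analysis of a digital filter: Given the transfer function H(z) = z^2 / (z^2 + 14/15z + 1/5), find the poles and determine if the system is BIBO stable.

Poles are roots of the denominator: z^2 + 14/15z + 1/5 = 0.
Quadratic formula: z = [-(14/15) +/- sqrt((14/15)^2 - 4*(1/5))] / 2
Discriminant = 196/225 - 4/5 = 16/225; sqrt = 4/15.
z = (-14/15 +/- 4/15) / 2 => z = -1/3 or z = -3/5.
|p1| = 1/3, |p2| = 3/5.
For BIBO stability, all poles must lie inside the unit circle (|p| < 1).
System is STABLE since both |p| < 1.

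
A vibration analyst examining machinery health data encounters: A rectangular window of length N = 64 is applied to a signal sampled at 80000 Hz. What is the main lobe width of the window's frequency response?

For a rectangular window of length N,
the main lobe width in frequency is 2*f_s/N.
= 2*80000/64 = 2500 Hz
This determines the minimum frequency separation for resolving two sinusoids.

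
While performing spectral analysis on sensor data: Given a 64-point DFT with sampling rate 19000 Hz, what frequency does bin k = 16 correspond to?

The frequency of DFT bin k is: f_k = k * f_s / N
f_16 = 16 * 19000 / 64 = 4750 Hz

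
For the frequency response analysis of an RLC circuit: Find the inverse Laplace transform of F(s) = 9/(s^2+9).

Standard pair: w/(s^2+w^2) <-> sin(wt)*u(t)
Recognize w^2 = 9, so w = 3; numerator 9 = 3*3.
f(t) = 3*sin(3t)*u(t)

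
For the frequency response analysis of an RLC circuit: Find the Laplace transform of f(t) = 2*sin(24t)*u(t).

Standard pair: sin(wt)*u(t) <-> w/(s^2+w^2)
With w = 24: L{2*sin(24t)*u(t)} = 48/(s^2+576)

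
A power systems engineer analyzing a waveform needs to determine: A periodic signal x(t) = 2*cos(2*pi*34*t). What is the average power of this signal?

Average power of A*cos(wt) is A^2/2.
P = 2^2 / 2 = 4/2 = 2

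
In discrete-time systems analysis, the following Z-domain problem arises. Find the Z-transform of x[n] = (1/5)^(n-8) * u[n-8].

Time-shifting property: if X(z) = Z{x[n]}, then Z{x[n-d]} = z^(-d) * X(z)
X(z) = z/(z - 1/5) for x[n] = (1/5)^n * u[n]
Z{x[n-8]} = z^(-8) * z/(z - 1/5) = z^(-7)/(z - 1/5)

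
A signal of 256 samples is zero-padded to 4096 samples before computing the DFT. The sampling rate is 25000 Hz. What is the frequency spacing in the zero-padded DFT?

Original DFT: N = 256, resolution = f_s/N = 25000/256 = 3125/32 Hz
Zero-padded DFT: N = 4096, resolution = f_s/N = 25000/4096 = 3125/512 Hz
Zero-padding interpolates the spectrum (finer frequency grid)
but does NOT improve the true spectral resolution (ability to resolve close frequencies).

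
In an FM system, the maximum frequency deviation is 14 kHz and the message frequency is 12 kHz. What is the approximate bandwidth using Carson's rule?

Carson's rule: BW = 2*(delta_f + f_m)
= 2*(14 + 12) kHz = 52 kHz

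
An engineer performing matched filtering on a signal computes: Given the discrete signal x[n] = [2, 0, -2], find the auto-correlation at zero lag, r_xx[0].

The auto-correlation at zero lag r_xx[0] equals the signal energy.
r_xx[0] = sum of x[n]^2 = 2^2 + 0^2 + (-2)^2
= 4 + 0 + 4 = 8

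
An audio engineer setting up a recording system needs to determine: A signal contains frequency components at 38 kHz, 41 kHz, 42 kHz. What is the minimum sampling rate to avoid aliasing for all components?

The highest frequency component is f_max = 42 kHz.
Nyquist rate = 2 * f_max = 2 * 42 kHz = 84 kHz.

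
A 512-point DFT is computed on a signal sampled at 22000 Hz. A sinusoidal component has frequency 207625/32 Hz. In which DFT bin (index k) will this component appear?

DFT frequency resolution = f_s/N = 22000/512 = 1375/32 Hz
Bin index k = f_signal / resolution = 207625/32 / 1375/32 = 151
The signal frequency 207625/32 Hz falls in DFT bin k = 151.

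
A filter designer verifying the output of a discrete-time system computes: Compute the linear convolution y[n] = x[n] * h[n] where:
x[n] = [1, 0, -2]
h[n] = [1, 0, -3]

y[n] = sum_k x[k]*h[n-k]. Output length = len(x) + len(h) - 1 = 3 + 3 - 1 = 5.
y[0] = 1*1 = 1
y[1] = 0*1 + 1*0 = 0
y[2] = -2*1 + 0*0 + 1*-3 = -5
y[3] = -2*0 + 0*-3 = 0
y[4] = -2*-3 = 6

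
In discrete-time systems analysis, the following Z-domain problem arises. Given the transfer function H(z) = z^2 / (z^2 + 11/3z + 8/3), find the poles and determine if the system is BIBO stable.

Poles are roots of the denominator: z^2 + 11/3z + 8/3 = 0.
Quadratic formula: z = [-(11/3) +/- sqrt((11/3)^2 - 4*(8/3))] / 2
Discriminant = 121/9 - 32/3 = 25/9; sqrt = 5/3.
z = (-11/3 +/- 5/3) / 2 => z = -1 or z = -8/3.
|p1| = 8/3, |p2| = 1.
For BIBO stability, all poles must lie inside the unit circle (|p| < 1).
System is UNSTABLE since at least one |p| >= 1.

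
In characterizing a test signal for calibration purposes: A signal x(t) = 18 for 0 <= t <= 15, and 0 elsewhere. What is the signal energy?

Energy = integral of |x(t)|^2 dt over the signal duration
= 18^2 * 15 = 324 * 15 = 4860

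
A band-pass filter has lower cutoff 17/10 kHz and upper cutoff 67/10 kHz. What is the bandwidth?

Bandwidth = f_high - f_low
= 67/10 kHz - 17/10 kHz = 5 kHz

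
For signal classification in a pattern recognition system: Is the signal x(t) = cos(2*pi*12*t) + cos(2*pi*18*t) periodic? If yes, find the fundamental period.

f1 = 12 Hz, f2 = 18 Hz
Period T1 = 1/12, T2 = 1/18
Ratio T1/T2 = 18/12, which is rational.
The signal is periodic with fundamental period T = 1/GCD(12,18) = 1/6 s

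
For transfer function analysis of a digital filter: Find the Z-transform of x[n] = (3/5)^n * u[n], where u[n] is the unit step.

The Z-transform of a^n * u[n] is z/(z-a) for |z| > |a|.
Here a = 3/5, so X(z) = z/(z - (3/5)) = 5z/(5z - 3)
ROC: |z| > 3/5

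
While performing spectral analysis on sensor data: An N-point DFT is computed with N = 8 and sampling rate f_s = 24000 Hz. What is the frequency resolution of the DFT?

DFT frequency resolution = f_s / N
= 24000 / 8 = 3000 Hz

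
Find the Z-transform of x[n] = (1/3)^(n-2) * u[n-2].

Time-shifting property: if X(z) = Z{x[n]}, then Z{x[n-d]} = z^(-d) * X(z)
X(z) = z/(z - 1/3) for x[n] = (1/3)^n * u[n]
Z{x[n-2]} = z^(-2) * z/(z - 1/3) = z^(-1)/(z - 1/3)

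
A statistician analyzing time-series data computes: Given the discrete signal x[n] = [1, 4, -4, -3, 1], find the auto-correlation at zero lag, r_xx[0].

The auto-correlation at zero lag r_xx[0] equals the signal energy.
r_xx[0] = sum of x[n]^2 = 1^2 + 4^2 + (-4)^2 + (-3)^2 + 1^2
= 1 + 16 + 16 + 9 + 1 = 43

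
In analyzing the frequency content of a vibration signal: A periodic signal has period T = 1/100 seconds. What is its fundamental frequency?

The fundamental frequency is the reciprocal of the period.
f = 1/T = 1/(1/100) = 100 Hz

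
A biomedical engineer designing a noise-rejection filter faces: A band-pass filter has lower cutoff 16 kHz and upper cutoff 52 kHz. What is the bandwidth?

Bandwidth = f_high - f_low
= 52 kHz - 16 kHz = 36 kHz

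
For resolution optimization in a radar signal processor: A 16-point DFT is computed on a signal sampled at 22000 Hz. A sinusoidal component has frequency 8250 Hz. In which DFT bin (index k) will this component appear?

DFT frequency resolution = f_s/N = 22000/16 = 1375 Hz
Bin index k = f_signal / resolution = 8250 / 1375 = 6
The signal frequency 8250 Hz falls in DFT bin k = 6.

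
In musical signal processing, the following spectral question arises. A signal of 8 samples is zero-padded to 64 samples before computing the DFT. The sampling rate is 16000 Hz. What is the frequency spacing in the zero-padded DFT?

Original DFT: N = 8, resolution = f_s/N = 16000/8 = 2000 Hz
Zero-padded DFT: N = 64, resolution = f_s/N = 16000/64 = 250 Hz
Zero-padding interpolates the spectrum (finer frequency grid)
but does NOT improve the true spectral resolution (ability to resolve close frequencies).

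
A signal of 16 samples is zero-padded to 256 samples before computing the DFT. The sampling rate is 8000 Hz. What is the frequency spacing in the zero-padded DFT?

Original DFT: N = 16, resolution = f_s/N = 8000/16 = 500 Hz
Zero-padded DFT: N = 256, resolution = f_s/N = 8000/256 = 125/4 Hz
Zero-padding interpolates the spectrum (finer frequency grid)
but does NOT improve the true spectral resolution (ability to resolve close frequencies).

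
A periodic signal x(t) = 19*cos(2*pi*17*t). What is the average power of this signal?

Average power of A*cos(wt) is A^2/2.
P = 19^2 / 2 = 361/2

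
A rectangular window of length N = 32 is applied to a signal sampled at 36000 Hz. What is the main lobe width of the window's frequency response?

For a rectangular window of length N,
the main lobe width in frequency is 2*f_s/N.
= 2*36000/32 = 2250 Hz
This determines the minimum frequency separation for resolving two sinusoids.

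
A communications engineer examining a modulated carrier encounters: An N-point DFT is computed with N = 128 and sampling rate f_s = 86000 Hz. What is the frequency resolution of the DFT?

DFT frequency resolution = f_s / N
= 86000 / 128 = 5375/8 Hz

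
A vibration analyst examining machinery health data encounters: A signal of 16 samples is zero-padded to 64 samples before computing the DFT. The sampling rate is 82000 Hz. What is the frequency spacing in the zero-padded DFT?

Original DFT: N = 16, resolution = f_s/N = 82000/16 = 5125 Hz
Zero-padded DFT: N = 64, resolution = f_s/N = 82000/64 = 5125/4 Hz
Zero-padding interpolates the spectrum (finer frequency grid)
but does NOT improve the true spectral resolution (ability to resolve close frequencies).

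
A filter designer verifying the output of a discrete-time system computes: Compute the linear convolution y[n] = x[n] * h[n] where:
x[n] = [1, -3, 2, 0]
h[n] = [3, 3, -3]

y[n] = sum_k x[k]*h[n-k]. Output length = len(x) + len(h) - 1 = 4 + 3 - 1 = 6.
y[0] = 1*3 = 3
y[1] = -3*3 + 1*3 = -6
y[2] = 2*3 + -3*3 + 1*-3 = -6
y[3] = 0*3 + 2*3 + -3*-3 = 15
y[4] = 0*3 + 2*-3 = -6
y[5] = 0*-3 = 0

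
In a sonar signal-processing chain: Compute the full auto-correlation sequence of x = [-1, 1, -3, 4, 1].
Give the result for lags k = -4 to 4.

r_xx[k] = sum_m x[m]*x[m+k], indexed from 0, for k = -4 to 4:
  r_xx[-4] = x[4]*x[0] = -1
  r_xx[-3] = x[3]*x[0] + x[4]*x[1] = -3
  r_xx[-2] = x[2]*x[0] + x[3]*x[1] + x[4]*x[2] = 4
  r_xx[-1] = x[1]*x[0] + x[2]*x[1] + x[3]*x[2] + x[4]*x[3] = -12
  r_xx[0] = x[0]*x[0] + x[1]*x[1] + x[2]*x[2] + x[3]*x[3] + x[4]*x[4] = 28
  r_xx[1] = x[0]*x[1] + x[1]*x[2] + x[2]*x[3] + x[3]*x[4] = -12
  r_xx[2] = x[0]*x[2] + x[1]*x[3] + x[2]*x[4] = 4
  r_xx[3] = x[0]*x[3] + x[1]*x[4] = -3
  r_xx[4] = x[0]*x[4] = -1
r_xx = [-1, -3, 4, -12, 28, -12, 4, -3, -1]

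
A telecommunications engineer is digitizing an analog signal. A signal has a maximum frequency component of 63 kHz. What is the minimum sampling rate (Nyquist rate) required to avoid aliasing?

By the Nyquist-Shannon sampling theorem,
the minimum sampling rate (Nyquist rate) must be at least 2 * f_max.
Nyquist rate = 2 * 63 kHz = 126 kHz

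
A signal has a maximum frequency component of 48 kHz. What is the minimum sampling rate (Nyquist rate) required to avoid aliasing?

By the Nyquist-Shannon sampling theorem,
the minimum sampling rate (Nyquist rate) must be at least 2 * f_max.
Nyquist rate = 2 * 48 kHz = 96 kHz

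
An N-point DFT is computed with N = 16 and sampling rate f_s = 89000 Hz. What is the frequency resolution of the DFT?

DFT frequency resolution = f_s / N
= 89000 / 16 = 11125/2 Hz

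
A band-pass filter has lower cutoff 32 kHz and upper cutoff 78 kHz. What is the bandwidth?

Bandwidth = f_high - f_low
= 78 kHz - 32 kHz = 46 kHz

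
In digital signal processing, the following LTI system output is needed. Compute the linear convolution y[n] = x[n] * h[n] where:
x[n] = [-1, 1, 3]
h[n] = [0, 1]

y[n] = sum_k x[k]*h[n-k]. Output length = len(x) + len(h) - 1 = 3 + 2 - 1 = 4.
y[0] = -1*0 = 0
y[1] = 1*0 + -1*1 = -1
y[2] = 3*0 + 1*1 = 1
y[3] = 3*1 = 3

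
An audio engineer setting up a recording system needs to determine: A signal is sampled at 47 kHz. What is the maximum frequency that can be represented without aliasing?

The maximum frequency that can be represented without aliasing
is the Nyquist frequency: f_max = f_s / 2 = 47 kHz / 2 = 47/2 kHz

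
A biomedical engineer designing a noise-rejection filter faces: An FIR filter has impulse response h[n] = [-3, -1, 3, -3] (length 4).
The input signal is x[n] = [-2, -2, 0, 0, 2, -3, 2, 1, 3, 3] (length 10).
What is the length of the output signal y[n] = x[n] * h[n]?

For linear convolution, the output length is:
len(y) = len(x) + len(h) - 1 = 10 + 4 - 1 = 13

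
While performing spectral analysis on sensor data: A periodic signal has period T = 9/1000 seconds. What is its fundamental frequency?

The fundamental frequency is the reciprocal of the period.
f = 1/T = 1/(9/1000) = 1000/9 Hz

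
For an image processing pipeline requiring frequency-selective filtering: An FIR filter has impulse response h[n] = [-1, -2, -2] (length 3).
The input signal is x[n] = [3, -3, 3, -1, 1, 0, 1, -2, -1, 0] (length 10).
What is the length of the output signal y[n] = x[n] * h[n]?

For linear convolution, the output length is:
len(y) = len(x) + len(h) - 1 = 10 + 3 - 1 = 12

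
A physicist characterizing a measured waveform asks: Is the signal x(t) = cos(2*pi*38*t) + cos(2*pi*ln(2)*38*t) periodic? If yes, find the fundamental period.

f1 = 38 Hz, f2 = 38*ln(2) Hz
Ratio f2/f1 = ln(2), which is irrational.
Since the frequency ratio is irrational, no common period exists.
The signal is not periodic.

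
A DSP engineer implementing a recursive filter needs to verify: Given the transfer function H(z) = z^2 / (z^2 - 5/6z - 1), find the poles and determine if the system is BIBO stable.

Poles are roots of the denominator: z^2 - 5/6z - 1 = 0.
Quadratic formula: z = [-(-5/6) +/- sqrt((-5/6)^2 - 4*(-1))] / 2
Discriminant = 25/36 + 4 = 169/36; sqrt = 13/6.
z = (5/6 +/- 13/6) / 2 => z = 3/2 or z = -2/3.
|p1| = 3/2, |p2| = 2/3.
For BIBO stability, all poles must lie inside the unit circle (|p| < 1).
System is UNSTABLE since at least one |p| >= 1.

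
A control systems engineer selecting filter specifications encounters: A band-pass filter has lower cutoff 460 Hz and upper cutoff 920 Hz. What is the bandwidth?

Bandwidth = f_high - f_low
= 920 Hz - 460 Hz = 460 Hz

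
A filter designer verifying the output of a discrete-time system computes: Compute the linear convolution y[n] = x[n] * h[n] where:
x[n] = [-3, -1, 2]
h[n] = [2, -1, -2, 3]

y[n] = sum_k x[k]*h[n-k]. Output length = len(x) + len(h) - 1 = 3 + 4 - 1 = 6.
y[0] = -3*2 = -6
y[1] = -1*2 + -3*-1 = 1
y[2] = 2*2 + -1*-1 + -3*-2 = 11
y[3] = 2*-1 + -1*-2 + -3*3 = -9
y[4] = 2*-2 + -1*3 = -7
y[5] = 2*3 = 6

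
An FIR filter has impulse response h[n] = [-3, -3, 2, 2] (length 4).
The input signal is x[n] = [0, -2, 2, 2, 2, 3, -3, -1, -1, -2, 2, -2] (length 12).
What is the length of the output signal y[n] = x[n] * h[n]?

For linear convolution, the output length is:
len(y) = len(x) + len(h) - 1 = 12 + 4 - 1 = 15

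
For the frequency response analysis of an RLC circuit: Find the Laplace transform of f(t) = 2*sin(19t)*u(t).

Standard pair: sin(wt)*u(t) <-> w/(s^2+w^2)
With w = 19: L{2*sin(19t)*u(t)} = 38/(s^2+361)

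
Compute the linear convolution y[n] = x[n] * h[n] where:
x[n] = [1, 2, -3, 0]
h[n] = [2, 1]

y[n] = sum_k x[k]*h[n-k]. Output length = len(x) + len(h) - 1 = 4 + 2 - 1 = 5.
y[0] = 1*2 = 2
y[1] = 2*2 + 1*1 = 5
y[2] = -3*2 + 2*1 = -4
y[3] = 0*2 + -3*1 = -3
y[4] = 0*1 = 0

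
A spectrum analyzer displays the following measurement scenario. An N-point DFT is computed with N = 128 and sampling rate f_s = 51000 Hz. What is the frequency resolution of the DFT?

DFT frequency resolution = f_s / N
= 51000 / 128 = 6375/16 Hz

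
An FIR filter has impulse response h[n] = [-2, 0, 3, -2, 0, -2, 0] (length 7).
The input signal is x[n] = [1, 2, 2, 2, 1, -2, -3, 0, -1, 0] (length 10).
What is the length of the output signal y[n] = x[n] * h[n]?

For linear convolution, the output length is:
len(y) = len(x) + len(h) - 1 = 10 + 7 - 1 = 16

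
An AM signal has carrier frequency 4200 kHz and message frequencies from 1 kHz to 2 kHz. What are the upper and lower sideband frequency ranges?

Upper sideband (USB) = fc + [fm_low, fm_high] = 4200 + [1, 2] = [4201, 4202] kHz
Lower sideband (LSB) = fc - [fm_high, fm_low] = 4200 - [2, 1] = [4198, 4199] kHz
Total occupied spectrum: 4198 kHz to 4202 kHz (plus carrier at 4200 kHz)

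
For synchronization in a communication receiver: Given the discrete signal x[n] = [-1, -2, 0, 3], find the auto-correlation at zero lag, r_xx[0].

The auto-correlation at zero lag r_xx[0] equals the signal energy.
r_xx[0] = sum of x[n]^2 = (-1)^2 + (-2)^2 + 0^2 + 3^2
= 1 + 4 + 0 + 9 = 14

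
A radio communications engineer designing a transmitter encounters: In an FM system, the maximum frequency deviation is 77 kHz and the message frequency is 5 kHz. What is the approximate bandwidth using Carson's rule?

Carson's rule: BW = 2*(delta_f + f_m)
= 2*(77 + 5) kHz = 164 kHz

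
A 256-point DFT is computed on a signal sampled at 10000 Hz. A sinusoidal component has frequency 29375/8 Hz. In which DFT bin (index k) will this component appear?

DFT frequency resolution = f_s/N = 10000/256 = 625/16 Hz
Bin index k = f_signal / resolution = 29375/8 / 625/16 = 94
The signal frequency 29375/8 Hz falls in DFT bin k = 94.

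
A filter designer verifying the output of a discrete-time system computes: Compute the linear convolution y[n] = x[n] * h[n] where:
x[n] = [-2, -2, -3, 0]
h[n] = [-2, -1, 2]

y[n] = sum_k x[k]*h[n-k]. Output length = len(x) + len(h) - 1 = 4 + 3 - 1 = 6.
y[0] = -2*-2 = 4
y[1] = -2*-2 + -2*-1 = 6
y[2] = -3*-2 + -2*-1 + -2*2 = 4
y[3] = 0*-2 + -3*-1 + -2*2 = -1
y[4] = 0*-1 + -3*2 = -6
y[5] = 0*2 = 0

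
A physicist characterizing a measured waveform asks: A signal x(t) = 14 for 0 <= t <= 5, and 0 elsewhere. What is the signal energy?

Energy = integral of |x(t)|^2 dt over the signal duration
= 14^2 * 5 = 196 * 5 = 980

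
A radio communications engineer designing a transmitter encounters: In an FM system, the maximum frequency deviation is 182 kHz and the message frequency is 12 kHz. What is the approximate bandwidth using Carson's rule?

Carson's rule: BW = 2*(delta_f + f_m)
= 2*(182 + 12) kHz = 388 kHz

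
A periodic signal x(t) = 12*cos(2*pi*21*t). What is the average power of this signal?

Average power of A*cos(wt) is A^2/2.
P = 12^2 / 2 = 144/2 = 72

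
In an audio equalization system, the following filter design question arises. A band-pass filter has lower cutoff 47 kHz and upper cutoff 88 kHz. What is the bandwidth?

Bandwidth = f_high - f_low
= 88 kHz - 47 kHz = 41 kHz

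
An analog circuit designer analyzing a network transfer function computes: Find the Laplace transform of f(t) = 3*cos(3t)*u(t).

Standard pair: cos(wt)*u(t) <-> s/(s^2+w^2)
With w = 3: L{3*cos(3t)*u(t)} = 3s/(s^2+9)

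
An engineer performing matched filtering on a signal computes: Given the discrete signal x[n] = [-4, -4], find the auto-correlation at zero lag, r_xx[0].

The auto-correlation at zero lag r_xx[0] equals the signal energy.
r_xx[0] = sum of x[n]^2 = (-4)^2 + (-4)^2
= 16 + 16 = 32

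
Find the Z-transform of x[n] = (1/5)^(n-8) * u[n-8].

Time-shifting property: if X(z) = Z{x[n]}, then Z{x[n-d]} = z^(-d) * X(z)
X(z) = z/(z - 1/5) for x[n] = (1/5)^n * u[n]
Z{x[n-8]} = z^(-8) * z/(z - 1/5) = z^(-7)/(z - 1/5)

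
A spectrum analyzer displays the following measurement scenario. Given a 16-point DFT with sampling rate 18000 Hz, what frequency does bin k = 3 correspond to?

The frequency of DFT bin k is: f_k = k * f_s / N
f_3 = 3 * 18000 / 16 = 3375 Hz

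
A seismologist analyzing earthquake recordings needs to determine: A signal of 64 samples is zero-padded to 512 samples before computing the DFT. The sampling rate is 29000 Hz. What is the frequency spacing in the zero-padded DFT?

Original DFT: N = 64, resolution = f_s/N = 29000/64 = 3625/8 Hz
Zero-padded DFT: N = 512, resolution = f_s/N = 29000/512 = 3625/64 Hz
Zero-padding interpolates the spectrum (finer frequency grid)
but does NOT improve the true spectral resolution (ability to resolve close frequencies).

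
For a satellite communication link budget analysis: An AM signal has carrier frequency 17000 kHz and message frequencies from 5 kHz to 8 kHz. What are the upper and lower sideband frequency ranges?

Upper sideband (USB) = fc + [fm_low, fm_high] = 17000 + [5, 8] = [17005, 17008] kHz
Lower sideband (LSB) = fc - [fm_high, fm_low] = 17000 - [8, 5] = [16992, 16995] kHz
Total occupied spectrum: 16992 kHz to 17008 kHz (plus carrier at 17000 kHz)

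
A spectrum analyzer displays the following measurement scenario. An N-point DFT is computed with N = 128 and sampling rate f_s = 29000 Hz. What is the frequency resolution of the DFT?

DFT frequency resolution = f_s / N
= 29000 / 128 = 3625/16 Hz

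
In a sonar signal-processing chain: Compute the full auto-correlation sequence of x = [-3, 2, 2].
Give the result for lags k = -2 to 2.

r_xx[k] = sum_m x[m]*x[m+k], indexed from 0, for k = -2 to 2:
  r_xx[-2] = x[2]*x[0] = -6
  r_xx[-1] = x[1]*x[0] + x[2]*x[1] = -2
  r_xx[0] = x[0]*x[0] + x[1]*x[1] + x[2]*x[2] = 17
  r_xx[1] = x[0]*x[1] + x[1]*x[2] = -2
  r_xx[2] = x[0]*x[2] = -6
r_xx = [-6, -2, 17, -2, -6]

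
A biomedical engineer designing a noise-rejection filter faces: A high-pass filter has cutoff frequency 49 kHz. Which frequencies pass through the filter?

A high-pass filter passes all frequencies above the cutoff frequency 49 kHz and attenuates lower frequencies.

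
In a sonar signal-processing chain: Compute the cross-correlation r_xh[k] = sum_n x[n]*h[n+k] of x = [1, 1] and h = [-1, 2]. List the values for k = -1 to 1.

Both sequences indexed from 0 and zero outside their support.
Lags with overlap: k = -1 to 1.
  r_xh[-1] = x[1]*h[0] = -1
  r_xh[0] = x[0]*h[0] + x[1]*h[1] = 1
  r_xh[1] = x[0]*h[1] = 2
r_xh = [-1, 1, 2] (for k = -1, ..., 1)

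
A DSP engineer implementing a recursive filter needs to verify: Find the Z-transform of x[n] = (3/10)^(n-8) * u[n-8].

Time-shifting property: if X(z) = Z{x[n]}, then Z{x[n-d]} = z^(-d) * X(z)
X(z) = z/(z - 3/10) for x[n] = (3/10)^n * u[n]
Z{x[n-8]} = z^(-8) * z/(z - 3/10) = z^(-7)/(z - 3/10)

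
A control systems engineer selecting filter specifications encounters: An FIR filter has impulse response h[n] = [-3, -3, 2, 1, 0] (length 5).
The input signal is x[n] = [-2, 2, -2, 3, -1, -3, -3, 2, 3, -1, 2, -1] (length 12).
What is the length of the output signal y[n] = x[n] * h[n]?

For linear convolution, the output length is:
len(y) = len(x) + len(h) - 1 = 12 + 5 - 1 = 16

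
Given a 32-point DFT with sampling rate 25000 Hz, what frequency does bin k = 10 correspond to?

The frequency of DFT bin k is: f_k = k * f_s / N
f_10 = 10 * 25000 / 32 = 15625/2 Hz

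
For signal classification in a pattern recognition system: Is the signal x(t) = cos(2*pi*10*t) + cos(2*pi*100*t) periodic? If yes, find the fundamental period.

f1 = 10 Hz, f2 = 100 Hz
Period T1 = 1/10, T2 = 1/100
Ratio T1/T2 = 100/10, which is rational.
The signal is periodic with fundamental period T = 1/GCD(10,100) = 1/10 s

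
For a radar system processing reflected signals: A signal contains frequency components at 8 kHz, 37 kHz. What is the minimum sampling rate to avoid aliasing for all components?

The highest frequency component is f_max = 37 kHz.
Nyquist rate = 2 * f_max = 2 * 37 kHz = 74 kHz.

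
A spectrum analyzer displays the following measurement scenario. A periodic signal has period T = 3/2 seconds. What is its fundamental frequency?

The fundamental frequency is the reciprocal of the period.
f = 1/T = 1/(3/2) = 2/3 Hz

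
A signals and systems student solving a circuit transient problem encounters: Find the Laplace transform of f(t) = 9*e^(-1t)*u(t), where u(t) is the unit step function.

Standard Laplace transform pair:
e^(-at)*u(t) <-> 1/(s+a)
With a = 1: L{9*e^(-1t)*u(t)} = 9/(s+1), ROC: Re(s) > -1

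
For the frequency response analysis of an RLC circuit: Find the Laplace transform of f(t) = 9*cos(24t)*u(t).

Standard pair: cos(wt)*u(t) <-> s/(s^2+w^2)
With w = 24: L{9*cos(24t)*u(t)} = 9s/(s^2+576)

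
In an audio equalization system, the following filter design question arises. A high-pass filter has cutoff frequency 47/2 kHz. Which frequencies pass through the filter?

A high-pass filter passes all frequencies above the cutoff frequency 47/2 kHz and attenuates lower frequencies.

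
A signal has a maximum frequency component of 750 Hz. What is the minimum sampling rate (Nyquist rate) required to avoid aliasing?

By the Nyquist-Shannon sampling theorem,
the minimum sampling rate (Nyquist rate) must be at least 2 * f_max.
Nyquist rate = 2 * 750 Hz = 1500 Hz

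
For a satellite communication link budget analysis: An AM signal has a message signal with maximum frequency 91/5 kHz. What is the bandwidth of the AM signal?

In AM (double-sideband), the bandwidth is twice the message frequency.
BW = 2 * f_m = 2 * 91/5 kHz = 182/5 kHz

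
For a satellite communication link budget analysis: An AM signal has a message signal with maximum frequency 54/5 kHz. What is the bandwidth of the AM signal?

In AM (double-sideband), the bandwidth is twice the message frequency.
BW = 2 * f_m = 2 * 54/5 kHz = 108/5 kHz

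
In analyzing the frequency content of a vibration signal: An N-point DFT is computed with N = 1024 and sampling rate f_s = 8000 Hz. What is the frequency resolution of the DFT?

DFT frequency resolution = f_s / N
= 8000 / 1024 = 125/16 Hz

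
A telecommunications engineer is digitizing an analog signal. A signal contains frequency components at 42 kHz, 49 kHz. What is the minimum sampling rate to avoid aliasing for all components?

The highest frequency component is f_max = 49 kHz.
Nyquist rate = 2 * f_max = 2 * 49 kHz = 98 kHz.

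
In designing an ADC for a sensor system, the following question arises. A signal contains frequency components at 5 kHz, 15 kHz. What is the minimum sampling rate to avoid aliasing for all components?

The highest frequency component is f_max = 15 kHz.
Nyquist rate = 2 * f_max = 2 * 15 kHz = 30 kHz.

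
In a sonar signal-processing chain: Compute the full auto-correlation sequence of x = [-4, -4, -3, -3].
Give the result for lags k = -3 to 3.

r_xx[k] = sum_m x[m]*x[m+k], indexed from 0, for k = -3 to 3:
  r_xx[-3] = x[3]*x[0] = 12
  r_xx[-2] = x[2]*x[0] + x[3]*x[1] = 24
  r_xx[-1] = x[1]*x[0] + x[2]*x[1] + x[3]*x[2] = 37
  r_xx[0] = x[0]*x[0] + x[1]*x[1] + x[2]*x[2] + x[3]*x[3] = 50
  r_xx[1] = x[0]*x[1] + x[1]*x[2] + x[2]*x[3] = 37
  r_xx[2] = x[0]*x[2] + x[1]*x[3] = 24
  r_xx[3] = x[0]*x[3] = 12
r_xx = [12, 24, 37, 50, 37, 24, 12]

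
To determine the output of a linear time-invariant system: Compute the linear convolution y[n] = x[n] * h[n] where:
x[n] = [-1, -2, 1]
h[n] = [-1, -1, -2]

y[n] = sum_k x[k]*h[n-k]. Output length = len(x) + len(h) - 1 = 3 + 3 - 1 = 5.
y[0] = -1*-1 = 1
y[1] = -2*-1 + -1*-1 = 3
y[2] = 1*-1 + -2*-1 + -1*-2 = 3
y[3] = 1*-1 + -2*-2 = 3
y[4] = 1*-2 = -2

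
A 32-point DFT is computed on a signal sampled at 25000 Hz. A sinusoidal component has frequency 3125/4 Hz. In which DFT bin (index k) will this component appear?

DFT frequency resolution = f_s/N = 25000/32 = 3125/4 Hz
Bin index k = f_signal / resolution = 3125/4 / 3125/4 = 1
The signal frequency 3125/4 Hz falls in DFT bin k = 1.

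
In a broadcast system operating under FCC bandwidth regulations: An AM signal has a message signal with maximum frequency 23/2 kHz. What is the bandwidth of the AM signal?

In AM (double-sideband), the bandwidth is twice the message frequency.
BW = 2 * f_m = 2 * 23/2 kHz = 23 kHz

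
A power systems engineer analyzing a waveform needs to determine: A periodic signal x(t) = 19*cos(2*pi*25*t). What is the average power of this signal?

Average power of A*cos(wt) is A^2/2.
P = 19^2 / 2 = 361/2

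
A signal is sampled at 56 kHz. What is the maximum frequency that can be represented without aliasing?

The maximum frequency that can be represented without aliasing
is the Nyquist frequency: f_max = f_s / 2 = 56 kHz / 2 = 28 kHz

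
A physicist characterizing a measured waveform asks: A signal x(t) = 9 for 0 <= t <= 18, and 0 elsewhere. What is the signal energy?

Energy = integral of |x(t)|^2 dt over the signal duration
= 9^2 * 18 = 81 * 18 = 1458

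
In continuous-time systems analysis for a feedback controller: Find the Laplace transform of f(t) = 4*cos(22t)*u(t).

Standard pair: cos(wt)*u(t) <-> s/(s^2+w^2)
With w = 22: L{4*cos(22t)*u(t)} = 4s/(s^2+484)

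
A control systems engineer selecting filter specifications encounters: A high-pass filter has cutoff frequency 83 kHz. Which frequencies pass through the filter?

A high-pass filter passes all frequencies above the cutoff frequency 83 kHz and attenuates lower frequencies.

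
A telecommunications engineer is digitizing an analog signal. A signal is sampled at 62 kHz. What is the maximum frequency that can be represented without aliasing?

The maximum frequency that can be represented without aliasing
is the Nyquist frequency: f_max = f_s / 2 = 62 kHz / 2 = 31 kHz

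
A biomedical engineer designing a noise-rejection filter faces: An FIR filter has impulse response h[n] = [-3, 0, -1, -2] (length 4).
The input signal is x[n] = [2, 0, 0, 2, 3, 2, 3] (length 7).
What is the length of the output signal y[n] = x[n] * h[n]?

For linear convolution, the output length is:
len(y) = len(x) + len(h) - 1 = 7 + 4 - 1 = 10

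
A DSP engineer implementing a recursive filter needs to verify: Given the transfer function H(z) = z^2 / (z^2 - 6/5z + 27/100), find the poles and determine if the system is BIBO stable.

Poles are roots of the denominator: z^2 - 6/5z + 27/100 = 0.
Quadratic formula: z = [-(-6/5) +/- sqrt((-6/5)^2 - 4*(27/100))] / 2
Discriminant = 36/25 - 27/25 = 9/25; sqrt = 3/5.
z = (6/5 +/- 3/5) / 2 => z = 9/10 or z = 3/10.
|p1| = 9/10, |p2| = 3/10.
For BIBO stability, all poles must lie inside the unit circle (|p| < 1).
System is STABLE since both |p| < 1.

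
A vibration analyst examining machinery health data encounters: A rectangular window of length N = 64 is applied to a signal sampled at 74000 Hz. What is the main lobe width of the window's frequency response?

For a rectangular window of length N,
the main lobe width in frequency is 2*f_s/N.
= 2*74000/64 = 4625/2 Hz
This determines the minimum frequency separation for resolving two sinusoids.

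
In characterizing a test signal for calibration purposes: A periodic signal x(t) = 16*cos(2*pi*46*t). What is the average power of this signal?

Average power of A*cos(wt) is A^2/2.
P = 16^2 / 2 = 256/2 = 128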